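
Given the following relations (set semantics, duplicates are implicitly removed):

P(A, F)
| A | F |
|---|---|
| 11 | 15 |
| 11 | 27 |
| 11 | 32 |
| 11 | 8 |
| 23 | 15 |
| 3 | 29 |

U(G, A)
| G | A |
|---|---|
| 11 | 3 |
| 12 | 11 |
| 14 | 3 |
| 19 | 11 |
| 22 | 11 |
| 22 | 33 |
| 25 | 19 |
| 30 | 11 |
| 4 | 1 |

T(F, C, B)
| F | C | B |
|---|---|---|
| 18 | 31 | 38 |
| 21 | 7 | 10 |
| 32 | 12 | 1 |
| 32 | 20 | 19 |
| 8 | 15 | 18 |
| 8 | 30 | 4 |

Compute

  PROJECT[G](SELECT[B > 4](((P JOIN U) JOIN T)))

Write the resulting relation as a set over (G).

P ⋈ U (natural join on A): {(11, 15, 12), (11, 15, 19), (11, 15, 22), (11, 15, 30), (11, 27, 12), (11, 27, 19), (11, 27, 22), (11, 27, 30), (11, 32, 12), (11, 32, 19), (11, 32, 22), (11, 32, 30), (11, 8, 12), (11, 8, 19), (11, 8, 22), (11, 8, 30), (3, 29, 11), (3, 29, 14)}
(P JOIN U) ⋈ T (natural join on F): {(11, 32, 12, 12, 1), (11, 32, 12, 20, 19), (11, 32, 19, 12, 1), (11, 32, 19, 20, 19), (11, 32, 22, 12, 1), (11, 32, 22, 20, 19), (11, 32, 30, 12, 1), (11, 32, 30, 20, 19), (11, 8, 12, 15, 18), (11, 8, 12, 30, 4), (11, 8, 19, 15, 18), (11, 8, 19, 30, 4), (11, 8, 22, 15, 18), (11, 8, 22, 30, 4), (11, 8, 30, 15, 18), (11, 8, 30, 30, 4)}
Apply σ_{B > 4}; surviving tuples: {(11, 32, 12, 20, 19), (11, 32, 19, 20, 19), (11, 32, 22, 20, 19), (11, 32, 30, 20, 19), (11, 8, 12, 15, 18), (11, 8, 19, 15, 18), (11, 8, 22, 15, 18), (11, 8, 30, 15, 18)}
Keep only column(s) G (4 duplicate(s) eliminated): {12, 19, 22, 30}

{12, 19, 22, 30}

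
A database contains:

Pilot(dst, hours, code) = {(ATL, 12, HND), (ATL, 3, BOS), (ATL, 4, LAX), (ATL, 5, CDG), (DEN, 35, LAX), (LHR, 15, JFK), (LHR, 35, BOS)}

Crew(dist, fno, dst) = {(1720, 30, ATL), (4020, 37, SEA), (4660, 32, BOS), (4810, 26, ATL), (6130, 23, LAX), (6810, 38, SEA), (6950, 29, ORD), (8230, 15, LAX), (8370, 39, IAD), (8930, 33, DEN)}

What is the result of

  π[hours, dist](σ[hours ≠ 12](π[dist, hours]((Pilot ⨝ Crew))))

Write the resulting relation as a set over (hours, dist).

Natural join on dst: {(ATL, 12, HND, 1720, 30), (ATL, 12, HND, 4810, 26), (ATL, 3, BOS, 1720, 30), (ATL, 3, BOS, 4810, 26), (ATL, 4, LAX, 1720, 30), (ATL, 4, LAX, 4810, 26), (ATL, 5, CDG, 1720, 30), (ATL, 5, CDG, 4810, 26), (DEN, 35, LAX, 8930, 33)}
Projecting to dist, hours: {(1720, 12), (1720, 3), (1720, 4), (1720, 5), (4810, 12), (4810, 3), (4810, 4), (4810, 5), (8930, 35)}
Filtering on hours ≠ 12 leaves {(1720, 3), (1720, 4), (1720, 5), (4810, 3), (4810, 4), (4810, 5), (8930, 35)}.
Projecting to hours, dist: {(3, 1720), (3, 4810), (35, 8930), (4, 1720), (4, 4810), (5, 1720), (5, 4810)}

{(3, 1720), (3, 4810), (35, 8930), (4, 1720), (4, 4810), (5, 1720), (5, 4810)}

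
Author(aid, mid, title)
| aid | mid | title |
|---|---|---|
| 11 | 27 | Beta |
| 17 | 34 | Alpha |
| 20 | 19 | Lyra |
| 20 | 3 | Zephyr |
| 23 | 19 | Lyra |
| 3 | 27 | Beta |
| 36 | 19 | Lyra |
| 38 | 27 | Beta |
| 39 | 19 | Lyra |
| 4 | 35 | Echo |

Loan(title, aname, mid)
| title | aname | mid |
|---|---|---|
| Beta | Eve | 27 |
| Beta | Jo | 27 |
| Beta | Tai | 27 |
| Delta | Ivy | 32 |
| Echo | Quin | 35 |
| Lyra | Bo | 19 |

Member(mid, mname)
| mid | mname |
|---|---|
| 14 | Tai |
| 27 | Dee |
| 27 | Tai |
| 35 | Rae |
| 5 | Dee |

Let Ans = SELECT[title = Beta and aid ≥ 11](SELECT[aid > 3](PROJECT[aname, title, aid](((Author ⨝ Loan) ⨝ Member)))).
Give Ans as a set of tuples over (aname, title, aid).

{(Eve, Beta, 11), (Eve, Beta, 38), (Jo, Beta, 11), (Jo, Beta, 38), (Tai, Beta, 11), (Tai, Beta, 38)}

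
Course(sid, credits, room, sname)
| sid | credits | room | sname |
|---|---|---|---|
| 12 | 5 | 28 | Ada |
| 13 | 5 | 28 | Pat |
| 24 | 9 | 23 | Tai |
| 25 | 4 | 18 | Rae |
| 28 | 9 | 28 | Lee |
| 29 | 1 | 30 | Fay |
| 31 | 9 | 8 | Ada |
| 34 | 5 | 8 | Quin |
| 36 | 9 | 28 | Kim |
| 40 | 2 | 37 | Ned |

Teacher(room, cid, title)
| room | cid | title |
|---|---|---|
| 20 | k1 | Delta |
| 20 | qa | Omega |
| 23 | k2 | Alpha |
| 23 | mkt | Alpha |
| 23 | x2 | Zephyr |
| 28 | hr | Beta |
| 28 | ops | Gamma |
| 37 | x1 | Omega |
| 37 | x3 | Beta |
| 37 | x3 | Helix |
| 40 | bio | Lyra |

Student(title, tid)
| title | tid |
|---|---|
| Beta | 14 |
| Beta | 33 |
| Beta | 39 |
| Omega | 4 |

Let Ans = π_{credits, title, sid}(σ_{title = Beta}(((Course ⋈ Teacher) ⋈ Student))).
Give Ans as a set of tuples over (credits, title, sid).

{(2, Beta, 40), (5, Beta, 12), (5, Beta, 13), (9, Beta, 28), (9, Beta, 36)}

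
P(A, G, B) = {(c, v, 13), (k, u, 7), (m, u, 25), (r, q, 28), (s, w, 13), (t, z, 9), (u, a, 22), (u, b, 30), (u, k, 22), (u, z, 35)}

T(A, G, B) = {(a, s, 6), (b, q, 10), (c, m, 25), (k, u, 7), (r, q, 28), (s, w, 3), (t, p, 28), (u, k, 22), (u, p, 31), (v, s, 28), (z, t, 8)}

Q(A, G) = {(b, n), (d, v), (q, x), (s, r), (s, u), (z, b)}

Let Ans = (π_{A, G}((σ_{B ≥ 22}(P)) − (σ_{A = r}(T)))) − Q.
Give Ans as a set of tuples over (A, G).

{(m, u), (u, a), (u, b), (u, k), (u, z)}

σ[B ≥ 22]: keep tuples satisfying B ≥ 22 → {(m, u, 25), (r, q, 28), (u, a, 22), (u, b, 30), (u, k, 22), (u, z, 35)}
σ[A = r]: keep tuples satisfying A = r → {(r, q, 28)}
Taking the difference: {(m, u, 25), (u, a, 22), (u, b, 30), (u, k, 22), (u, z, 35)}
π[A, G]: project onto (A, G) → {(m, u), (u, a), (u, b), (u, k), (u, z)}
Taking the difference: {(m, u), (u, a), (u, b), (u, k), (u, z)}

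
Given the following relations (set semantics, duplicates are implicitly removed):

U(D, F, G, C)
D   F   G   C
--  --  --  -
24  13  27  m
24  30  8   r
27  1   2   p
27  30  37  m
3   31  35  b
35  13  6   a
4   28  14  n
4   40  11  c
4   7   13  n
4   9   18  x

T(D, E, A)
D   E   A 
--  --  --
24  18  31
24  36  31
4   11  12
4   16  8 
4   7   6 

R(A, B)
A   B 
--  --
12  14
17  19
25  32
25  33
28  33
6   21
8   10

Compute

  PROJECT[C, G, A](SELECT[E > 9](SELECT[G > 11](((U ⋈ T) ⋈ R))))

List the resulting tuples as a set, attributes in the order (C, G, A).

{(n, 13, 12), (n, 13, 8), (n, 14, 12), (n, 14, 8), (x, 18, 12), (x, 18, 8)}

U ⋈ T (natural join on D): {(24, 13, 27, m, 18, 31), (24, 13, 27, m, 36, 31), (24, 30, 8, r, 18, 31), (24, 30, 8, r, 36, 31), (4, 28, 14, n, 11, 12), (4, 28, 14, n, 16, 8), (4, 28, 14, n, 7, 6), (4, 40, 11, c, 11, 12), (4, 40, 11, c, 16, 8), (4, 40, 11, c, 7, 6), (4, 7, 13, n, 11, 12), (4, 7, 13, n, 16, 8), (4, 7, 13, n, 7, 6), (4, 9, 18, x, 11, 12), (4, 9, 18, x, 16, 8), (4, 9, 18, x, 7, 6)}
(U ⋈ T) ⋈ R (natural join on A): {(4, 28, 14, n, 11, 12, 14), (4, 28, 14, n, 16, 8, 10), (4, 28, 14, n, 7, 6, 21), (4, 40, 11, c, 11, 12, 14), (4, 40, 11, c, 16, 8, 10), (4, 40, 11, c, 7, 6, 21), (4, 7, 13, n, 11, 12, 14), (4, 7, 13, n, 16, 8, 10), (4, 7, 13, n, 7, 6, 21), (4, 9, 18, x, 11, 12, 14), (4, 9, 18, x, 16, 8, 10), (4, 9, 18, x, 7, 6, 21)}
Filtering on G > 11 leaves {(4, 28, 14, n, 11, 12, 14), (4, 28, 14, n, 16, 8, 10), (4, 28, 14, n, 7, 6, 21), (4, 7, 13, n, 11, 12, 14), (4, 7, 13, n, 16, 8, 10), (4, 7, 13, n, 7, 6, 21), (4, 9, 18, x, 11, 12, 14), (4, 9, 18, x, 16, 8, 10), (4, 9, 18, x, 7, 6, 21)}.
Filtering on E > 9 leaves {(4, 28, 14, n, 11, 12, 14), (4, 28, 14, n, 16, 8, 10), (4, 7, 13, n, 11, 12, 14), (4, 7, 13, n, 16, 8, 10), (4, 9, 18, x, 11, 12, 14), (4, 9, 18, x, 16, 8, 10)}.
Keep only column(s) C, G, A: {(n, 13, 12), (n, 13, 8), (n, 14, 12), (n, 14, 8), (x, 18, 12), (x, 18, 8)}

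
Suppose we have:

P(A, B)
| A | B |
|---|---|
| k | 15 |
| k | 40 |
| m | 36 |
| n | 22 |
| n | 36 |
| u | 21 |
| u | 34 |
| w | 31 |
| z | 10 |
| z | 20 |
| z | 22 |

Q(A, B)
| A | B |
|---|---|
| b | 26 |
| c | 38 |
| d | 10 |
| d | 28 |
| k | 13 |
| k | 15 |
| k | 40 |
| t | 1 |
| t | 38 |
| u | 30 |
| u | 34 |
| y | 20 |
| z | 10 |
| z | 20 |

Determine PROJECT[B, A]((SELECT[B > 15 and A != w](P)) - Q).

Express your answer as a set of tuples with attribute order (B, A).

{(21, u), (22, n), (22, z), (36, m), (36, n)}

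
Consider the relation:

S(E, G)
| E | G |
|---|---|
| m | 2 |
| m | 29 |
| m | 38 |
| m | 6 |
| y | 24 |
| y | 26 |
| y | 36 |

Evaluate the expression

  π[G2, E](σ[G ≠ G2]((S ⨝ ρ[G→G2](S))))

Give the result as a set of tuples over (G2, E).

{(2, m), (24, y), (26, y), (29, m), (36, y), (38, m), (6, m)}

ρ[G→G2]: schema becomes (E, G2); tuples unchanged.
S ⋈ ρ[G→G2](S) (natural join on E): {(m, 2, 2), (m, 2, 29), (m, 2, 38), (m, 2, 6), (m, 29, 2), (m, 29, 29), (m, 29, 38), (m, 29, 6), (m, 38, 2), (m, 38, 29), (m, 38, 38), (m, 38, 6), (m, 6, 2), (m, 6, 29), (m, 6, 38), (m, 6, 6), (y, 24, 24), (y, 24, 26), (y, 24, 36), (y, 26, 24), (y, 26, 26), (y, 26, 36), (y, 36, 24), (y, 36, 26), (y, 36, 36)}
σ[G ≠ G2]: keep tuples satisfying G ≠ G2 → {(m, 2, 29), (m, 2, 38), (m, 2, 6), (m, 29, 2), (m, 29, 38), (m, 29, 6), (m, 38, 2), (m, 38, 29), (m, 38, 6), (m, 6, 2), (m, 6, 29), (m, 6, 38), (y, 24, 26), (y, 24, 36), (y, 26, 24), (y, 26, 36), (y, 36, 24), (y, 36, 26)}
Keep only column(s) G2, E (11 duplicate(s) eliminated): {(2, m), (24, y), (26, y), (29, m), (36, y), (38, m), (6, m)}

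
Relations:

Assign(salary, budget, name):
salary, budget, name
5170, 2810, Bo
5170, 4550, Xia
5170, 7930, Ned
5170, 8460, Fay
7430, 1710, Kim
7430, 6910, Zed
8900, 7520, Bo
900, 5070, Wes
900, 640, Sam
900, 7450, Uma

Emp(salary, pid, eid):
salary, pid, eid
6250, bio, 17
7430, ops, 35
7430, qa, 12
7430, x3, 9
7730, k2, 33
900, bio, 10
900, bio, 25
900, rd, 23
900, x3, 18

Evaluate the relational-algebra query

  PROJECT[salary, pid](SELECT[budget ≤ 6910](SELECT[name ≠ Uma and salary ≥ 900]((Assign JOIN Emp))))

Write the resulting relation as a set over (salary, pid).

{(7430, ops), (7430, qa), (7430, x3), (900, bio), (900, rd), (900, x3)}

Natural join on salary: {(7430, 1710, Kim, ops, 35), (7430, 1710, Kim, qa, 12), (7430, 1710, Kim, x3, 9), (7430, 6910, Zed, ops, 35), (7430, 6910, Zed, qa, 12), (7430, 6910, Zed, x3, 9), (900, 5070, Wes, bio, 10), (900, 5070, Wes, bio, 25), (900, 5070, Wes, rd, 23), (900, 5070, Wes, x3, 18), (900, 640, Sam, bio, 10), (900, 640, Sam, bio, 25), (900, 640, Sam, rd, 23), (900, 640, Sam, x3, 18), (900, 7450, Uma, bio, 10), (900, 7450, Uma, bio, 25), (900, 7450, Uma, rd, 23), (900, 7450, Uma, x3, 18)}
Selection name ≠ Uma and salary ≥ 900: {(7430, 1710, Kim, ops, 35), (7430, 1710, Kim, qa, 12), (7430, 1710, Kim, x3, 9), (7430, 6910, Zed, ops, 35), (7430, 6910, Zed, qa, 12), (7430, 6910, Zed, x3, 9), (900, 5070, Wes, bio, 10), (900, 5070, Wes, bio, 25), (900, 5070, Wes, rd, 23), (900, 5070, Wes, x3, 18), (900, 640, Sam, bio, 10), (900, 640, Sam, bio, 25), (900, 640, Sam, rd, 23), (900, 640, Sam, x3, 18)}
Selection budget ≤ 6910: {(7430, 1710, Kim, ops, 35), (7430, 1710, Kim, qa, 12), (7430, 1710, Kim, x3, 9), (7430, 6910, Zed, ops, 35), (7430, 6910, Zed, qa, 12), (7430, 6910, Zed, x3, 9), (900, 5070, Wes, bio, 10), (900, 5070, Wes, bio, 25), (900, 5070, Wes, rd, 23), (900, 5070, Wes, x3, 18), (900, 640, Sam, bio, 10), (900, 640, Sam, bio, 25), (900, 640, Sam, rd, 23), (900, 640, Sam, x3, 18)}
Keep only column(s) salary, pid (8 duplicate(s) eliminated): {(7430, ops), (7430, qa), (7430, x3), (900, bio), (900, rd), (900, x3)}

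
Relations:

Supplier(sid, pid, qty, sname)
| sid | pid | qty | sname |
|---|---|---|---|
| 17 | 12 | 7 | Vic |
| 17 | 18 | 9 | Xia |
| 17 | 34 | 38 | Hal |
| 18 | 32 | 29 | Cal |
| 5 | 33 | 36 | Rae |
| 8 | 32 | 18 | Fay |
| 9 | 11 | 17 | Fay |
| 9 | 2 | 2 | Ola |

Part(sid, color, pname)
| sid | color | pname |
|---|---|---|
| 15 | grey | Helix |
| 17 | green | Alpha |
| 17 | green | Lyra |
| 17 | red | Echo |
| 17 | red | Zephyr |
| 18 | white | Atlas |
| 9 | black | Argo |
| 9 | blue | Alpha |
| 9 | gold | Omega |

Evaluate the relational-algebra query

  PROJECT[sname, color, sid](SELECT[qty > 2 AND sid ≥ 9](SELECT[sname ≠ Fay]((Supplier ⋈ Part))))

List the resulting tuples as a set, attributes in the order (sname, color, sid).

{(Cal, white, 18), (Hal, green, 17), (Hal, red, 17), (Vic, green, 17), (Vic, red, 17), (Xia, green, 17), (Xia, red, 17)}

Joining Supplier and Part on sid yields {(17, 12, 7, Vic, green, Alpha), (17, 12, 7, Vic, green, Lyra), (17, 12, 7, Vic, red, Echo), (17, 12, 7, Vic, red, Zephyr), (17, 18, 9, Xia, green, Alpha), (17, 18, 9, Xia, green, Lyra), (17, 18, 9, Xia, red, Echo), (17, 18, 9, Xia, red, Zephyr), (17, 34, 38, Hal, green, Alpha), (17, 34, 38, Hal, green, Lyra), (17, 34, 38, Hal, red, Echo), (17, 34, 38, Hal, red, Zephyr), (18, 32, 29, Cal, white, Atlas), (9, 11, 17, Fay, black, Argo), (9, 11, 17, Fay, blue, Alpha), (9, 11, 17, Fay, gold, Omega), (9, 2, 2, Ola, black, Argo), (9, 2, 2, Ola, blue, Alpha), (9, 2, 2, Ola, gold, Omega)}.
σ[sname ≠ Fay]: keep tuples satisfying sname ≠ Fay → {(17, 12, 7, Vic, green, Alpha), (17, 12, 7, Vic, green, Lyra), (17, 12, 7, Vic, red, Echo), (17, 12, 7, Vic, red, Zephyr), (17, 18, 9, Xia, green, Alpha), (17, 18, 9, Xia, green, Lyra), (17, 18, 9, Xia, red, Echo), (17, 18, 9, Xia, red, Zephyr), (17, 34, 38, Hal, green, Alpha), (17, 34, 38, Hal, green, Lyra), (17, 34, 38, Hal, red, Echo), (17, 34, 38, Hal, red, Zephyr), (18, 32, 29, Cal, white, Atlas), (9, 2, 2, Ola, black, Argo), (9, 2, 2, Ola, blue, Alpha), (9, 2, 2, Ola, gold, Omega)}
σ[qty > 2 AND sid ≥ 9]: keep tuples satisfying qty > 2 AND sid ≥ 9 → {(17, 12, 7, Vic, green, Alpha), (17, 12, 7, Vic, green, Lyra), (17, 12, 7, Vic, red, Echo), (17, 12, 7, Vic, red, Zephyr), (17, 18, 9, Xia, green, Alpha), (17, 18, 9, Xia, green, Lyra), (17, 18, 9, Xia, red, Echo), (17, 18, 9, Xia, red, Zephyr), (17, 34, 38, Hal, green, Alpha), (17, 34, 38, Hal, green, Lyra), (17, 34, 38, Hal, red, Echo), (17, 34, 38, Hal, red, Zephyr), (18, 32, 29, Cal, white, Atlas)}
Keep only column(s) sname, color, sid (6 duplicate(s) eliminated): {(Cal, white, 18), (Hal, green, 17), (Hal, red, 17), (Vic, green, 17), (Vic, red, 17), (Xia, green, 17), (Xia, red, 17)}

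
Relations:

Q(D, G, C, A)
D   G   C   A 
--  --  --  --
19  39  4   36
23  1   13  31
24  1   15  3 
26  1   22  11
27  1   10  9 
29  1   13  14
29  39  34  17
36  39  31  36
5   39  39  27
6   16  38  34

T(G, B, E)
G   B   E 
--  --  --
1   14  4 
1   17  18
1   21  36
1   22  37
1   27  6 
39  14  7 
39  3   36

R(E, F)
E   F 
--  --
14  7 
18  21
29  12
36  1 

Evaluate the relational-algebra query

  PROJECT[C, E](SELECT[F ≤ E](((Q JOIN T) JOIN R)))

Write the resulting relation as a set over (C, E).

Q ⋈ T (natural join on G): {(19, 39, 4, 36, 14, 7), (19, 39, 4, 36, 3, 36), (23, 1, 13, 31, 14, 4), (23, 1, 13, 31, 17, 18), (23, 1, 13, 31, 21, 36), (23, 1, 13, 31, 22, 37), (23, 1, 13, 31, 27, 6), (24, 1, 15, 3, 14, 4), (24, 1, 15, 3, 17, 18), (24, 1, 15, 3, 21, 36), (24, 1, 15, 3, 22, 37), (24, 1, 15, 3, 27, 6), (26, 1, 22, 11, 14, 4), (26, 1, 22, 11, 17, 18), (26, 1, 22, 11, 21, 36), (26, 1, 22, 11, 22, 37), (26, 1, 22, 11, 27, 6), (27, 1, 10, 9, 14, 4), (27, 1, 10, 9, 17, 18), (27, 1, 10, 9, 21, 36), (27, 1, 10, 9, 22, 37), (27, 1, 10, 9, 27, 6), (29, 1, 13, 14, 14, 4), (29, 1, 13, 14, 17, 18), (29, 1, 13, 14, 21, 36), (29, 1, 13, 14, 22, 37), (29, 1, 13, 14, 27, 6), (29, 39, 34, 17, 14, 7), (29, 39, 34, 17, 3, 36), (36, 39, 31, 36, 14, 7), (36, 39, 31, 36, 3, 36), (5, 39, 39, 27, 14, 7), (5, 39, 39, 27, 3, 36)}
(Q JOIN T) ⋈ R (natural join on E): {(19, 39, 4, 36, 3, 36, 1), (23, 1, 13, 31, 17, 18, 21), (23, 1, 13, 31, 21, 36, 1), (24, 1, 15, 3, 17, 18, 21), (24, 1, 15, 3, 21, 36, 1), (26, 1, 22, 11, 17, 18, 21), (26, 1, 22, 11, 21, 36, 1), (27, 1, 10, 9, 17, 18, 21), (27, 1, 10, 9, 21, 36, 1), (29, 1, 13, 14, 17, 18, 21), (29, 1, 13, 14, 21, 36, 1), (29, 39, 34, 17, 3, 36, 1), (36, 39, 31, 36, 3, 36, 1), (5, 39, 39, 27, 3, 36, 1)}
σ[F ≤ E]: keep tuples satisfying F ≤ E → {(19, 39, 4, 36, 3, 36, 1), (23, 1, 13, 31, 21, 36, 1), (24, 1, 15, 3, 21, 36, 1), (26, 1, 22, 11, 21, 36, 1), (27, 1, 10, 9, 21, 36, 1), (29, 1, 13, 14, 21, 36, 1), (29, 39, 34, 17, 3, 36, 1), (36, 39, 31, 36, 3, 36, 1), (5, 39, 39, 27, 3, 36, 1)}
π_{C, E} gives {(10, 36), (13, 36), (15, 36), (22, 36), (31, 36), (34, 36), (39, 36), (4, 36)} (1 duplicate(s) eliminated).

{(10, 36), (13, 36), (15, 36), (22, 36), (31, 36), (34, 36), (39, 36), (4, 36)}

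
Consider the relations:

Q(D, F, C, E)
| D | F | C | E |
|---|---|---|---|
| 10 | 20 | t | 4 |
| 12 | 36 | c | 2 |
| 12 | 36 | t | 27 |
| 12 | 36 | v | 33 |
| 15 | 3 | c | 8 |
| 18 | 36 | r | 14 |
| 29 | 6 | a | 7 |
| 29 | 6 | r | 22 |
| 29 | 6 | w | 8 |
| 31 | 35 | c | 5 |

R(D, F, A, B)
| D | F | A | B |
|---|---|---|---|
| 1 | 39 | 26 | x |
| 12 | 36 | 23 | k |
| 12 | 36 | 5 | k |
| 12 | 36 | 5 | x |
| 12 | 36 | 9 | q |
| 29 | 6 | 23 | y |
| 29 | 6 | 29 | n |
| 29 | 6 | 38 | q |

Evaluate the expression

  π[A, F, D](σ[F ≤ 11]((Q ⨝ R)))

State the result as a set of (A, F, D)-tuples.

Joining Q and R on D, F yields {(12, 36, c, 2, 23, k), (12, 36, c, 2, 5, k), (12, 36, c, 2, 5, x), (12, 36, c, 2, 9, q), (12, 36, t, 27, 23, k), (12, 36, t, 27, 5, k), (12, 36, t, 27, 5, x), (12, 36, t, 27, 9, q), (12, 36, v, 33, 23, k), (12, 36, v, 33, 5, k), (12, 36, v, 33, 5, x), (12, 36, v, 33, 9, q), (29, 6, a, 7, 23, y), (29, 6, a, 7, 29, n), (29, 6, a, 7, 38, q), (29, 6, r, 22, 23, y), (29, 6, r, 22, 29, n), (29, 6, r, 22, 38, q), (29, 6, w, 8, 23, y), (29, 6, w, 8, 29, n), (29, 6, w, 8, 38, q)}.
Apply σ_{F ≤ 11}; surviving tuples: {(29, 6, a, 7, 23, y), (29, 6, a, 7, 29, n), (29, 6, a, 7, 38, q), (29, 6, r, 22, 23, y), (29, 6, r, 22, 29, n), (29, 6, r, 22, 38, q), (29, 6, w, 8, 23, y), (29, 6, w, 8, 29, n), (29, 6, w, 8, 38, q)}
π_{A, F, D} gives {(23, 6, 29), (29, 6, 29), (38, 6, 29)} (6 duplicate(s) eliminated).

{(23, 6, 29), (29, 6, 29), (38, 6, 29)}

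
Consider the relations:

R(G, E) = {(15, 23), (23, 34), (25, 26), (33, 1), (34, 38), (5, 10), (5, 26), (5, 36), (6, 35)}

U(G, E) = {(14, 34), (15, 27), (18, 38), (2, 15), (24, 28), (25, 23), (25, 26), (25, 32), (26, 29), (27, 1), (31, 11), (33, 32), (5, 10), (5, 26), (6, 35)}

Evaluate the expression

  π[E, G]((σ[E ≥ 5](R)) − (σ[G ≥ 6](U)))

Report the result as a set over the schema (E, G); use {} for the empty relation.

{(10, 5), (23, 15), (26, 5), (34, 23), (36, 5), (38, 34)}

Apply σ_{E ≥ 5}; surviving tuples: {(15, 23), (23, 34), (25, 26), (34, 38), (5, 10), (5, 26), (5, 36), (6, 35)}
Apply σ_{G ≥ 6}; surviving tuples: {(14, 34), (15, 27), (18, 38), (24, 28), (25, 23), (25, 26), (25, 32), (26, 29), (27, 1), (31, 11), (33, 32), (6, 35)}
Set difference of the two operands is {(15, 23), (23, 34), (34, 38), (5, 10), (5, 26), (5, 36)}.
π[E, G]: project onto (E, G) → {(10, 5), (23, 15), (26, 5), (34, 23), (36, 5), (38, 34)}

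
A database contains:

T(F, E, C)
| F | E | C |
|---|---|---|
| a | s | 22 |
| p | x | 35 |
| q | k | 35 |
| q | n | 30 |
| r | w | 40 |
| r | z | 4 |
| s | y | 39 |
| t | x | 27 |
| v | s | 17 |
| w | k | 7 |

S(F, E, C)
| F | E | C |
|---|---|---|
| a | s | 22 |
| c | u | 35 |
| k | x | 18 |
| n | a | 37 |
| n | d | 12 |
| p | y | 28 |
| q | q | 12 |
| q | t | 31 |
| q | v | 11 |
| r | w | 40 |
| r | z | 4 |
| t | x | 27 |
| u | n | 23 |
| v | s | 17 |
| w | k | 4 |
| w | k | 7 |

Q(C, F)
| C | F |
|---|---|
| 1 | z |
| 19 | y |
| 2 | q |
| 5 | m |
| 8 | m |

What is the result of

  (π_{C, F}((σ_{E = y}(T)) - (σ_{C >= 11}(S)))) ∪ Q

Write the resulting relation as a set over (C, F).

Selection E = y: {(s, y, 39)}
Selection C >= 11: {(a, s, 22), (c, u, 35), (k, x, 18), (n, a, 37), (n, d, 12), (p, y, 28), (q, q, 12), (q, t, 31), (q, v, 11), (r, w, 40), (t, x, 27), (u, n, 23), (v, s, 17)}
Taking the difference: {(s, y, 39)}
Projecting to C, F: {(39, s)}
Taking the union: {(1, z), (19, y), (2, q), (39, s), (5, m), (8, m)}

{(1, z), (19, y), (2, q), (39, s), (5, m), (8, m)}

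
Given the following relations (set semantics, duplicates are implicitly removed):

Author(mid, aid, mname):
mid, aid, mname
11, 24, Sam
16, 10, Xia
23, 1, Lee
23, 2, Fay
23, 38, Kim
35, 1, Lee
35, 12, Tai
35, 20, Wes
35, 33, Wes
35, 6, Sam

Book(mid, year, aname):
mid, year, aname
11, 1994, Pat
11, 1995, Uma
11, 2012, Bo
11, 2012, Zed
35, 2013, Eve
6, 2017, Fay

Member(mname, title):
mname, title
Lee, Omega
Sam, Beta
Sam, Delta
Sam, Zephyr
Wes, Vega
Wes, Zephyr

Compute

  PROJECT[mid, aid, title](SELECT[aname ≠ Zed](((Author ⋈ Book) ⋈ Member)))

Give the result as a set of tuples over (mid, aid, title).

{(11, 24, Beta), (11, 24, Delta), (11, 24, Zephyr), (35, 1, Omega), (35, 20, Vega), (35, 20, Zephyr), (35, 33, Vega), (35, 33, Zephyr), (35, 6, Beta), (35, 6, Delta), (35, 6, Zephyr)}

Author ⋈ Book (natural join on mid): {(11, 24, Sam, 1994, Pat), (11, 24, Sam, 1995, Uma), (11, 24, Sam, 2012, Bo), (11, 24, Sam, 2012, Zed), (35, 1, Lee, 2013, Eve), (35, 12, Tai, 2013, Eve), (35, 20, Wes, 2013, Eve), (35, 33, Wes, 2013, Eve), (35, 6, Sam, 2013, Eve)}
(Author ⋈ Book) ⋈ Member (natural join on mname): {(11, 24, Sam, 1994, Pat, Beta), (11, 24, Sam, 1994, Pat, Delta), (11, 24, Sam, 1994, Pat, Zephyr), (11, 24, Sam, 1995, Uma, Beta), (11, 24, Sam, 1995, Uma, Delta), (11, 24, Sam, 1995, Uma, Zephyr), (11, 24, Sam, 2012, Bo, Beta), (11, 24, Sam, 2012, Bo, Delta), (11, 24, Sam, 2012, Bo, Zephyr), (11, 24, Sam, 2012, Zed, Beta), (11, 24, Sam, 2012, Zed, Delta), (11, 24, Sam, 2012, Zed, Zephyr), (35, 1, Lee, 2013, Eve, Omega), (35, 20, Wes, 2013, Eve, Vega), (35, 20, Wes, 2013, Eve, Zephyr), (35, 33, Wes, 2013, Eve, Vega), (35, 33, Wes, 2013, Eve, Zephyr), (35, 6, Sam, 2013, Eve, Beta), (35, 6, Sam, 2013, Eve, Delta), (35, 6, Sam, 2013, Eve, Zephyr)}
Filtering on aname ≠ Zed leaves {(11, 24, Sam, 1994, Pat, Beta), (11, 24, Sam, 1994, Pat, Delta), (11, 24, Sam, 1994, Pat, Zephyr), (11, 24, Sam, 1995, Uma, Beta), (11, 24, Sam, 1995, Uma, Delta), (11, 24, Sam, 1995, Uma, Zephyr), (11, 24, Sam, 2012, Bo, Beta), (11, 24, Sam, 2012, Bo, Delta), (11, 24, Sam, 2012, Bo, Zephyr), (35, 1, Lee, 2013, Eve, Omega), (35, 20, Wes, 2013, Eve, Vega), (35, 20, Wes, 2013, Eve, Zephyr), (35, 33, Wes, 2013, Eve, Vega), (35, 33, Wes, 2013, Eve, Zephyr), (35, 6, Sam, 2013, Eve, Beta), (35, 6, Sam, 2013, Eve, Delta), (35, 6, Sam, 2013, Eve, Zephyr)}.
Keep only column(s) mid, aid, title (6 duplicate(s) eliminated): {(11, 24, Beta), (11, 24, Delta), (11, 24, Zephyr), (35, 1, Omega), (35, 20, Vega), (35, 20, Zephyr), (35, 33, Vega), (35, 33, Zephyr), (35, 6, Beta), (35, 6, Delta), (35, 6, Zephyr)}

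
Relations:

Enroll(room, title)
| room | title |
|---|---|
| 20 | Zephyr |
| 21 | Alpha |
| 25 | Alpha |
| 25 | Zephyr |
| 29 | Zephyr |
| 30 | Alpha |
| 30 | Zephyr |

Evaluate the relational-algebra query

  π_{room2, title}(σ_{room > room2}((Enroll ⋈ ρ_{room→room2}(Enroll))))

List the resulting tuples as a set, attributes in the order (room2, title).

ρ[room→room2]: schema becomes (room2, title); tuples unchanged.
Natural join on title: {(20, Zephyr, 20), (20, Zephyr, 25), (20, Zephyr, 29), (20, Zephyr, 30), (21, Alpha, 21), (21, Alpha, 25), (21, Alpha, 30), (25, Alpha, 21), (25, Alpha, 25), (25, Alpha, 30), (25, Zephyr, 20), (25, Zephyr, 25), (25, Zephyr, 29), (25, Zephyr, 30), (29, Zephyr, 20), (29, Zephyr, 25), (29, Zephyr, 29), (29, Zephyr, 30), (30, Alpha, 21), (30, Alpha, 25), (30, Alpha, 30), (30, Zephyr, 20), (30, Zephyr, 25), (30, Zephyr, 29), (30, Zephyr, 30)}
Selection room > room2: {(25, Alpha, 21), (25, Zephyr, 20), (29, Zephyr, 20), (29, Zephyr, 25), (30, Alpha, 21), (30, Alpha, 25), (30, Zephyr, 20), (30, Zephyr, 25), (30, Zephyr, 29)}
π_{room2, title} gives {(20, Zephyr), (21, Alpha), (25, Alpha), (25, Zephyr), (29, Zephyr)} (4 duplicate(s) eliminated).

{(20, Zephyr), (21, Alpha), (25, Alpha), (25, Zephyr), (29, Zephyr)}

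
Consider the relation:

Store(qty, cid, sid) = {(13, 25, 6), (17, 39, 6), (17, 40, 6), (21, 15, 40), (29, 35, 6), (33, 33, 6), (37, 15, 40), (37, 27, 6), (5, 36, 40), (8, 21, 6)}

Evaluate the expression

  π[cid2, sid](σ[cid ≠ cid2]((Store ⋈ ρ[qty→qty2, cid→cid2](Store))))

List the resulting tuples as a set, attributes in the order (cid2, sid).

ρ[qty→qty2, cid→cid2]: schema becomes (qty2, cid2, sid); tuples unchanged.
Natural join on sid: {(13, 25, 6, 13, 25), (13, 25, 6, 17, 39), (13, 25, 6, 17, 40), (13, 25, 6, 29, 35), (13, 25, 6, 33, 33), (13, 25, 6, 37, 27), (13, 25, 6, 8, 21), (17, 39, 6, 13, 25), (17, 39, 6, 17, 39), (17, 39, 6, 17, 40), (17, 39, 6, 29, 35), (17, 39, 6, 33, 33), (17, 39, 6, 37, 27), (17, 39, 6, 8, 21), (17, 40, 6, 13, 25), (17, 40, 6, 17, 39), (17, 40, 6, 17, 40), (17, 40, 6, 29, 35), (17, 40, 6, 33, 33), (17, 40, 6, 37, 27), (17, 40, 6, 8, 21), (21, 15, 40, 21, 15), (21, 15, 40, 37, 15), (21, 15, 40, 5, 36), (29, 35, 6, 13, 25), (29, 35, 6, 17, 39), (29, 35, 6, 17, 40), (29, 35, 6, 29, 35), (29, 35, 6, 33, 33), (29, 35, 6, 37, 27), (29, 35, 6, 8, 21), (33, 33, 6, 13, 25), (33, 33, 6, 17, 39), (33, 33, 6, 17, 40), (33, 33, 6, 29, 35), (33, 33, 6, 33, 33), (33, 33, 6, 37, 27), (33, 33, 6, 8, 21), (37, 15, 40, 21, 15), (37, 15, 40, 37, 15), (37, 15, 40, 5, 36), (37, 27, 6, 13, 25), (37, 27, 6, 17, 39), (37, 27, 6, 17, 40), (37, 27, 6, 29, 35), (37, 27, 6, 33, 33), (37, 27, 6, 37, 27), (37, 27, 6, 8, 21), (5, 36, 40, 21, 15), (5, 36, 40, 37, 15), (5, 36, 40, 5, 36), (8, 21, 6, 13, 25), (8, 21, 6, 17, 39), (8, 21, 6, 17, 40), (8, 21, 6, 29, 35), (8, 21, 6, 33, 33), (8, 21, 6, 37, 27), (8, 21, 6, 8, 21)}
σ[cid ≠ cid2]: keep tuples satisfying cid ≠ cid2 → {(13, 25, 6, 17, 39), (13, 25, 6, 17, 40), (13, 25, 6, 29, 35), (13, 25, 6, 33, 33), (13, 25, 6, 37, 27), (13, 25, 6, 8, 21), (17, 39, 6, 13, 25), (17, 39, 6, 17, 40), (17, 39, 6, 29, 35), (17, 39, 6, 33, 33), (17, 39, 6, 37, 27), (17, 39, 6, 8, 21), (17, 40, 6, 13, 25), (17, 40, 6, 17, 39), (17, 40, 6, 29, 35), (17, 40, 6, 33, 33), (17, 40, 6, 37, 27), (17, 40, 6, 8, 21), (21, 15, 40, 5, 36), (29, 35, 6, 13, 25), (29, 35, 6, 17, 39), (29, 35, 6, 17, 40), (29, 35, 6, 33, 33), (29, 35, 6, 37, 27), (29, 35, 6, 8, 21), (33, 33, 6, 13, 25), (33, 33, 6, 17, 39), (33, 33, 6, 17, 40), (33, 33, 6, 29, 35), (33, 33, 6, 37, 27), (33, 33, 6, 8, 21), (37, 15, 40, 5, 36), (37, 27, 6, 13, 25), (37, 27, 6, 17, 39), (37, 27, 6, 17, 40), (37, 27, 6, 29, 35), (37, 27, 6, 33, 33), (37, 27, 6, 8, 21), (5, 36, 40, 21, 15), (5, 36, 40, 37, 15), (8, 21, 6, 13, 25), (8, 21, 6, 17, 39), (8, 21, 6, 17, 40), (8, 21, 6, 29, 35), (8, 21, 6, 33, 33), (8, 21, 6, 37, 27)}
Keep only column(s) cid2, sid (37 duplicate(s) eliminated): {(15, 40), (21, 6), (25, 6), (27, 6), (33, 6), (35, 6), (36, 40), (39, 6), (40, 6)}

{(15, 40), (21, 6), (25, 6), (27, 6), (33, 6), (35, 6), (36, 40), (39, 6), (40, 6)}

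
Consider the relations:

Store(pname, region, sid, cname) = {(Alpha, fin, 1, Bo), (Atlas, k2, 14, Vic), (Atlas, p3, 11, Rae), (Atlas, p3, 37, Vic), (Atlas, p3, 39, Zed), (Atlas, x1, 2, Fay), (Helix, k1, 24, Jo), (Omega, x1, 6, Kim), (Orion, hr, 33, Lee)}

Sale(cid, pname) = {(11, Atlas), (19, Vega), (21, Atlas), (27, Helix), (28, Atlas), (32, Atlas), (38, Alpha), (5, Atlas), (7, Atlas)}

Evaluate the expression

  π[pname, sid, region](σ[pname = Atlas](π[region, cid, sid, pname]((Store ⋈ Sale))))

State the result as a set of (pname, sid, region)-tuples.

Store ⋈ Sale (natural join on pname): {(Alpha, fin, 1, Bo, 38), (Atlas, k2, 14, Vic, 11), (Atlas, k2, 14, Vic, 21), (Atlas, k2, 14, Vic, 28), (Atlas, k2, 14, Vic, 32), (Atlas, k2, 14, Vic, 5), (Atlas, k2, 14, Vic, 7), (Atlas, p3, 11, Rae, 11), (Atlas, p3, 11, Rae, 21), (Atlas, p3, 11, Rae, 28), (Atlas, p3, 11, Rae, 32), (Atlas, p3, 11, Rae, 5), (Atlas, p3, 11, Rae, 7), (Atlas, p3, 37, Vic, 11), (Atlas, p3, 37, Vic, 21), (Atlas, p3, 37, Vic, 28), (Atlas, p3, 37, Vic, 32), (Atlas, p3, 37, Vic, 5), (Atlas, p3, 37, Vic, 7), (Atlas, p3, 39, Zed, 11), (Atlas, p3, 39, Zed, 21), (Atlas, p3, 39, Zed, 28), (Atlas, p3, 39, Zed, 32), (Atlas, p3, 39, Zed, 5), (Atlas, p3, 39, Zed, 7), (Atlas, x1, 2, Fay, 11), (Atlas, x1, 2, Fay, 21), (Atlas, x1, 2, Fay, 28), (Atlas, x1, 2, Fay, 32), (Atlas, x1, 2, Fay, 5), (Atlas, x1, 2, Fay, 7), (Helix, k1, 24, Jo, 27)}
π[region, cid, sid, pname]: project onto (region, cid, sid, pname) → {(fin, 38, 1, Alpha), (k1, 27, 24, Helix), (k2, 11, 14, Atlas), (k2, 21, 14, Atlas), (k2, 28, 14, Atlas), (k2, 32, 14, Atlas), (k2, 5, 14, Atlas), (k2, 7, 14, Atlas), (p3, 11, 11, Atlas), (p3, 11, 37, Atlas), (p3, 11, 39, Atlas), (p3, 21, 11, Atlas), (p3, 21, 37, Atlas), (p3, 21, 39, Atlas), (p3, 28, 11, Atlas), (p3, 28, 37, Atlas), (p3, 28, 39, Atlas), (p3, 32, 11, Atlas), (p3, 32, 37, Atlas), (p3, 32, 39, Atlas), (p3, 5, 11, Atlas), (p3, 5, 37, Atlas), (p3, 5, 39, Atlas), (p3, 7, 11, Atlas), (p3, 7, 37, Atlas), (p3, 7, 39, Atlas), (x1, 11, 2, Atlas), (x1, 21, 2, Atlas), (x1, 28, 2, Atlas), (x1, 32, 2, Atlas), (x1, 5, 2, Atlas), (x1, 7, 2, Atlas)}
σ[pname = Atlas]: keep tuples satisfying pname = Atlas → {(k2, 11, 14, Atlas), (k2, 21, 14, Atlas), (k2, 28, 14, Atlas), (k2, 32, 14, Atlas), (k2, 5, 14, Atlas), (k2, 7, 14, Atlas), (p3, 11, 11, Atlas), (p3, 11, 37, Atlas), (p3, 11, 39, Atlas), (p3, 21, 11, Atlas), (p3, 21, 37, Atlas), (p3, 21, 39, Atlas), (p3, 28, 11, Atlas), (p3, 28, 37, Atlas), (p3, 28, 39, Atlas), (p3, 32, 11, Atlas), (p3, 32, 37, Atlas), (p3, 32, 39, Atlas), (p3, 5, 11, Atlas), (p3, 5, 37, Atlas), (p3, 5, 39, Atlas), (p3, 7, 11, Atlas), (p3, 7, 37, Atlas), (p3, 7, 39, Atlas), (x1, 11, 2, Atlas), (x1, 21, 2, Atlas), (x1, 28, 2, Atlas), (x1, 32, 2, Atlas), (x1, 5, 2, Atlas), (x1, 7, 2, Atlas)}
π[pname, sid, region]: project onto (pname, sid, region) (25 duplicate(s) eliminated) → {(Atlas, 11, p3), (Atlas, 14, k2), (Atlas, 2, x1), (Atlas, 37, p3), (Atlas, 39, p3)}

{(Atlas, 11, p3), (Atlas, 14, k2), (Atlas, 2, x1), (Atlas, 37, p3), (Atlas, 39, p3)}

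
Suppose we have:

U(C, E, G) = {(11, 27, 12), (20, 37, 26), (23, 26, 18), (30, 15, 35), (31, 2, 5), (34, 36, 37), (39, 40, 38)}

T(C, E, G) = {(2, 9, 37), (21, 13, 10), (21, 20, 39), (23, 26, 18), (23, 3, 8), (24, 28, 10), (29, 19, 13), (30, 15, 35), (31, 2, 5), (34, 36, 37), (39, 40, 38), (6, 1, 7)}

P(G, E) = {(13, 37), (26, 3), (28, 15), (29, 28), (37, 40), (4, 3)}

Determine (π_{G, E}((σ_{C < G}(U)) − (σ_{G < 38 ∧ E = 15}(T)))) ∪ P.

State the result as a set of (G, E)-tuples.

{(12, 27), (13, 37), (26, 3), (26, 37), (28, 15), (29, 28), (37, 36), (37, 40), (4, 3)}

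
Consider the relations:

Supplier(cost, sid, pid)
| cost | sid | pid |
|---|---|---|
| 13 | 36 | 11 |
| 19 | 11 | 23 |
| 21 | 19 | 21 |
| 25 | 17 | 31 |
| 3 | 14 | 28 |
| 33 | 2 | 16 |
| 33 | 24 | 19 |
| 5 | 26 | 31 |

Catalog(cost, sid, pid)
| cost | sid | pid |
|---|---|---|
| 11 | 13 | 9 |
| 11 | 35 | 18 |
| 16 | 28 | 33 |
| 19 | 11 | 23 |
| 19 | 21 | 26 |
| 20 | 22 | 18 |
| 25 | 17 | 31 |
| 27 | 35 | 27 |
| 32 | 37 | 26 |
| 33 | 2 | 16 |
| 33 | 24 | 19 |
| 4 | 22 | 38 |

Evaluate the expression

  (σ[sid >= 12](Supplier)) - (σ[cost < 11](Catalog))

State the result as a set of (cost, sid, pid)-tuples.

σ[sid >= 12]: keep tuples satisfying sid >= 12 → {(13, 36, 11), (21, 19, 21), (25, 17, 31), (3, 14, 28), (33, 24, 19), (5, 26, 31)}
σ[cost < 11]: keep tuples satisfying cost < 11 → {(4, 22, 38)}
Difference: {(13, 36, 11), (21, 19, 21), (25, 17, 31), (3, 14, 28), (33, 24, 19), (5, 26, 31)} with {(4, 22, 38)} → {(13, 36, 11), (21, 19, 21), (25, 17, 31), (3, 14, 28), (33, 24, 19), (5, 26, 31)}

{(13, 36, 11), (21, 19, 21), (25, 17, 31), (3, 14, 28), (33, 24, 19), (5, 26, 31)}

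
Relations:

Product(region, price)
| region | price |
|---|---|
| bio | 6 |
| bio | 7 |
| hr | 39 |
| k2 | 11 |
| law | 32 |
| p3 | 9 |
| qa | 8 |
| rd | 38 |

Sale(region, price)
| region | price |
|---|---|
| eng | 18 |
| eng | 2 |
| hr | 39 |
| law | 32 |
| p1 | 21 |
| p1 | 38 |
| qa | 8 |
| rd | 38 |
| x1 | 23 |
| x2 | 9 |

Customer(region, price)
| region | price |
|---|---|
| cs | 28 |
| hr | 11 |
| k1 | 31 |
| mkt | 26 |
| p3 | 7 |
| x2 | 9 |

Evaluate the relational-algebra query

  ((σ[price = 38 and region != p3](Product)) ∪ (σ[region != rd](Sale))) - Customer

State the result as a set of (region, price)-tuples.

Selection price = 38 and region != p3: {(rd, 38)}
Selection region != rd: {(eng, 18), (eng, 2), (hr, 39), (law, 32), (p1, 21), (p1, 38), (qa, 8), (x1, 23), (x2, 9)}
Union: {(rd, 38)} with {(eng, 18), (eng, 2), (hr, 39), (law, 32), (p1, 21), (p1, 38), (qa, 8), (x1, 23), (x2, 9)} → {(eng, 18), (eng, 2), (hr, 39), (law, 32), (p1, 21), (p1, 38), (qa, 8), (rd, 38), (x1, 23), (x2, 9)}
Difference: {(eng, 18), (eng, 2), (hr, 39), (law, 32), (p1, 21), (p1, 38), (qa, 8), (rd, 38), (x1, 23), (x2, 9)} with {(cs, 28), (hr, 11), (k1, 31), (mkt, 26), (p3, 7), (x2, 9)} → {(eng, 18), (eng, 2), (hr, 39), (law, 32), (p1, 21), (p1, 38), (qa, 8), (rd, 38), (x1, 23)}

{(eng, 18), (eng, 2), (hr, 39), (law, 32), (p1, 21), (p1, 38), (qa, 8), (rd, 38), (x1, 23)}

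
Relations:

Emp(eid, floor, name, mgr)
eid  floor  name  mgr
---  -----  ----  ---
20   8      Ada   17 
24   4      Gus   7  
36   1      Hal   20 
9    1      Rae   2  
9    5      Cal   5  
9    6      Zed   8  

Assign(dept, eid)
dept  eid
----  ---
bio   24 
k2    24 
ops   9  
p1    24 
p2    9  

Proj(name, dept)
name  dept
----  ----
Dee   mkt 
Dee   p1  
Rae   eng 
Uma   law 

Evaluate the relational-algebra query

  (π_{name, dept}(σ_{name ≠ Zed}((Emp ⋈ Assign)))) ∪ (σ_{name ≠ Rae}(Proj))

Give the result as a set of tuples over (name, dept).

{(Cal, ops), (Cal, p2), (Dee, mkt), (Dee, p1), (Gus, bio), (Gus, k2), (Gus, p1), (Rae, ops), (Rae, p2), (Uma, law)}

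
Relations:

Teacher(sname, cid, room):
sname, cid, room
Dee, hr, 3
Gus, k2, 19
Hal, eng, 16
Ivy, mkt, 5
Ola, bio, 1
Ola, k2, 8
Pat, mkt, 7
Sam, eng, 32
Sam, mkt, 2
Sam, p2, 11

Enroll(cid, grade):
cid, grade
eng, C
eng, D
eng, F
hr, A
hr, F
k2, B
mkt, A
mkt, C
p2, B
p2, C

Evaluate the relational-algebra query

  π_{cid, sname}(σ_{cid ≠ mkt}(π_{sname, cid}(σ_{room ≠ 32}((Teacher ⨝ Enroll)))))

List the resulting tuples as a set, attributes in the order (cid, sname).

Natural join on cid: {(Dee, hr, 3, A), (Dee, hr, 3, F), (Gus, k2, 19, B), (Hal, eng, 16, C), (Hal, eng, 16, D), (Hal, eng, 16, F), (Ivy, mkt, 5, A), (Ivy, mkt, 5, C), (Ola, k2, 8, B), (Pat, mkt, 7, A), (Pat, mkt, 7, C), (Sam, eng, 32, C), (Sam, eng, 32, D), (Sam, eng, 32, F), (Sam, mkt, 2, A), (Sam, mkt, 2, C), (Sam, p2, 11, B), (Sam, p2, 11, C)}
Apply σ_{room ≠ 32}; surviving tuples: {(Dee, hr, 3, A), (Dee, hr, 3, F), (Gus, k2, 19, B), (Hal, eng, 16, C), (Hal, eng, 16, D), (Hal, eng, 16, F), (Ivy, mkt, 5, A), (Ivy, mkt, 5, C), (Ola, k2, 8, B), (Pat, mkt, 7, A), (Pat, mkt, 7, C), (Sam, mkt, 2, A), (Sam, mkt, 2, C), (Sam, p2, 11, B), (Sam, p2, 11, C)}
Keep only column(s) sname, cid (7 duplicate(s) eliminated): {(Dee, hr), (Gus, k2), (Hal, eng), (Ivy, mkt), (Ola, k2), (Pat, mkt), (Sam, mkt), (Sam, p2)}
Apply σ_{cid ≠ mkt}; surviving tuples: {(Dee, hr), (Gus, k2), (Hal, eng), (Ola, k2), (Sam, p2)}
Keep only column(s) cid, sname: {(eng, Hal), (hr, Dee), (k2, Gus), (k2, Ola), (p2, Sam)}

{(eng, Hal), (hr, Dee), (k2, Gus), (k2, Ola), (p2, Sam)}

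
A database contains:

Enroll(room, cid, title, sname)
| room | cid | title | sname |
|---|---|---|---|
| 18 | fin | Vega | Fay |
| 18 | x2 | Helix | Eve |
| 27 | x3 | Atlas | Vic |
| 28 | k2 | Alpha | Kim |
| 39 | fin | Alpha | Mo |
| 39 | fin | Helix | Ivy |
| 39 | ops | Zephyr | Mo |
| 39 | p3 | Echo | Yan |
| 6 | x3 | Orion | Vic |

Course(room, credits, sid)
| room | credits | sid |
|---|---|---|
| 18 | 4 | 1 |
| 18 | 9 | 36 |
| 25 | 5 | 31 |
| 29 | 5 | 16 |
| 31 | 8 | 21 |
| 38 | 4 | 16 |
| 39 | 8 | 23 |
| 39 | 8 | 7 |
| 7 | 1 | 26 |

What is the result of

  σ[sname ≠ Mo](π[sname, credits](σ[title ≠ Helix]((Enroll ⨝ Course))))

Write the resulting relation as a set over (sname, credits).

Enroll ⋈ Course (natural join on room): {(18, fin, Vega, Fay, 4, 1), (18, fin, Vega, Fay, 9, 36), (18, x2, Helix, Eve, 4, 1), (18, x2, Helix, Eve, 9, 36), (39, fin, Alpha, Mo, 8, 23), (39, fin, Alpha, Mo, 8, 7), (39, fin, Helix, Ivy, 8, 23), (39, fin, Helix, Ivy, 8, 7), (39, ops, Zephyr, Mo, 8, 23), (39, ops, Zephyr, Mo, 8, 7), (39, p3, Echo, Yan, 8, 23), (39, p3, Echo, Yan, 8, 7)}
Selection title ≠ Helix: {(18, fin, Vega, Fay, 4, 1), (18, fin, Vega, Fay, 9, 36), (39, fin, Alpha, Mo, 8, 23), (39, fin, Alpha, Mo, 8, 7), (39, ops, Zephyr, Mo, 8, 23), (39, ops, Zephyr, Mo, 8, 7), (39, p3, Echo, Yan, 8, 23), (39, p3, Echo, Yan, 8, 7)}
π_{sname, credits} gives {(Fay, 4), (Fay, 9), (Mo, 8), (Yan, 8)} (4 duplicate(s) eliminated).
Selection sname ≠ Mo: {(Fay, 4), (Fay, 9), (Yan, 8)}

{(Fay, 4), (Fay, 9), (Yan, 8)}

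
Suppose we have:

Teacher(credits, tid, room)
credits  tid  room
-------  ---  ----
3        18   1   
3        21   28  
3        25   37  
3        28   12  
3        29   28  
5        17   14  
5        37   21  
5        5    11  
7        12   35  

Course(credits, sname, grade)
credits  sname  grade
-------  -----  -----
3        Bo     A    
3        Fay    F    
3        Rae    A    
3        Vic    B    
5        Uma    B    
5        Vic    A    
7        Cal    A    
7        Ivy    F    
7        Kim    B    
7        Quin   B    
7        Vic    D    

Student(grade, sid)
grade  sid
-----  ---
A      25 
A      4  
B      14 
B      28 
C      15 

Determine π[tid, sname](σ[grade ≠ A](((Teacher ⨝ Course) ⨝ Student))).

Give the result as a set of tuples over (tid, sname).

Teacher ⋈ Course (natural join on credits): {(3, 18, 1, Bo, A), (3, 18, 1, Fay, F), (3, 18, 1, Rae, A), (3, 18, 1, Vic, B), (3, 21, 28, Bo, A), (3, 21, 28, Fay, F), (3, 21, 28, Rae, A), (3, 21, 28, Vic, B), (3, 25, 37, Bo, A), (3, 25, 37, Fay, F), (3, 25, 37, Rae, A), (3, 25, 37, Vic, B), (3, 28, 12, Bo, A), (3, 28, 12, Fay, F), (3, 28, 12, Rae, A), (3, 28, 12, Vic, B), (3, 29, 28, Bo, A), (3, 29, 28, Fay, F), (3, 29, 28, Rae, A), (3, 29, 28, Vic, B), (5, 17, 14, Uma, B), (5, 17, 14, Vic, A), (5, 37, 21, Uma, B), (5, 37, 21, Vic, A), (5, 5, 11, Uma, B), (5, 5, 11, Vic, A), (7, 12, 35, Cal, A), (7, 12, 35, Ivy, F), (7, 12, 35, Kim, B), (7, 12, 35, Quin, B), (7, 12, 35, Vic, D)}
(Teacher ⨝ Course) ⋈ Student (natural join on grade): {(3, 18, 1, Bo, A, 25), (3, 18, 1, Bo, A, 4), (3, 18, 1, Rae, A, 25), (3, 18, 1, Rae, A, 4), (3, 18, 1, Vic, B, 14), (3, 18, 1, Vic, B, 28), (3, 21, 28, Bo, A, 25), (3, 21, 28, Bo, A, 4), (3, 21, 28, Rae, A, 25), (3, 21, 28, Rae, A, 4), (3, 21, 28, Vic, B, 14), (3, 21, 28, Vic, B, 28), (3, 25, 37, Bo, A, 25), (3, 25, 37, Bo, A, 4), (3, 25, 37, Rae, A, 25), (3, 25, 37, Rae, A, 4), (3, 25, 37, Vic, B, 14), (3, 25, 37, Vic, B, 28), (3, 28, 12, Bo, A, 25), (3, 28, 12, Bo, A, 4), (3, 28, 12, Rae, A, 25), (3, 28, 12, Rae, A, 4), (3, 28, 12, Vic, B, 14), (3, 28, 12, Vic, B, 28), (3, 29, 28, Bo, A, 25), (3, 29, 28, Bo, A, 4), (3, 29, 28, Rae, A, 25), (3, 29, 28, Rae, A, 4), (3, 29, 28, Vic, B, 14), (3, 29, 28, Vic, B, 28), (5, 17, 14, Uma, B, 14), (5, 17, 14, Uma, B, 28), (5, 17, 14, Vic, A, 25), (5, 17, 14, Vic, A, 4), (5, 37, 21, Uma, B, 14), (5, 37, 21, Uma, B, 28), (5, 37, 21, Vic, A, 25), (5, 37, 21, Vic, A, 4), (5, 5, 11, Uma, B, 14), (5, 5, 11, Uma, B, 28), (5, 5, 11, Vic, A, 25), (5, 5, 11, Vic, A, 4), (7, 12, 35, Cal, A, 25), (7, 12, 35, Cal, A, 4), (7, 12, 35, Kim, B, 14), (7, 12, 35, Kim, B, 28), (7, 12, 35, Quin, B, 14), (7, 12, 35, Quin, B, 28)}
σ[grade ≠ A]: keep tuples satisfying grade ≠ A → {(3, 18, 1, Vic, B, 14), (3, 18, 1, Vic, B, 28), (3, 21, 28, Vic, B, 14), (3, 21, 28, Vic, B, 28), (3, 25, 37, Vic, B, 14), (3, 25, 37, Vic, B, 28), (3, 28, 12, Vic, B, 14), (3, 28, 12, Vic, B, 28), (3, 29, 28, Vic, B, 14), (3, 29, 28, Vic, B, 28), (5, 17, 14, Uma, B, 14), (5, 17, 14, Uma, B, 28), (5, 37, 21, Uma, B, 14), (5, 37, 21, Uma, B, 28), (5, 5, 11, Uma, B, 14), (5, 5, 11, Uma, B, 28), (7, 12, 35, Kim, B, 14), (7, 12, 35, Kim, B, 28), (7, 12, 35, Quin, B, 14), (7, 12, 35, Quin, B, 28)}
π_{tid, sname} gives {(12, Kim), (12, Quin), (17, Uma), (18, Vic), (21, Vic), (25, Vic), (28, Vic), (29, Vic), (37, Uma), (5, Uma)} (10 duplicate(s) eliminated).

{(12, Kim), (12, Quin), (17, Uma), (18, Vic), (21, Vic), (25, Vic), (28, Vic), (29, Vic), (37, Uma), (5, Uma)}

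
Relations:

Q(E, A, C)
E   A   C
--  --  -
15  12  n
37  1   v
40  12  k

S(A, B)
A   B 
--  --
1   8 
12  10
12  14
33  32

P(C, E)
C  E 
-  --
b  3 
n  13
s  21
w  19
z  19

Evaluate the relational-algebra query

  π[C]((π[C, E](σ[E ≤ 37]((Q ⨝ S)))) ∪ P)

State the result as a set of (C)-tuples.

Natural join on A: {(15, 12, n, 10), (15, 12, n, 14), (37, 1, v, 8), (40, 12, k, 10), (40, 12, k, 14)}
Filtering on E ≤ 37 leaves {(15, 12, n, 10), (15, 12, n, 14), (37, 1, v, 8)}.
Projecting to C, E (1 duplicate(s) eliminated): {(n, 15), (v, 37)}
Union: {(n, 15), (v, 37)} with {(b, 3), (n, 13), (s, 21), (w, 19), (z, 19)} → {(b, 3), (n, 13), (n, 15), (s, 21), (v, 37), (w, 19), (z, 19)}
Projecting to C (1 duplicate(s) eliminated): {b, n, s, v, w, z}

{b, n, s, v, w, z}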